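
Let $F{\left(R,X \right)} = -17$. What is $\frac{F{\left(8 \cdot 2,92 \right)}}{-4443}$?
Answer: $\frac{17}{4443} \approx 0.0038262$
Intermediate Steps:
$\frac{F{\left(8 \cdot 2,92 \right)}}{-4443} = - \frac{17}{-4443} = \left(-17\right) \left(- \frac{1}{4443}\right) = \frac{17}{4443}$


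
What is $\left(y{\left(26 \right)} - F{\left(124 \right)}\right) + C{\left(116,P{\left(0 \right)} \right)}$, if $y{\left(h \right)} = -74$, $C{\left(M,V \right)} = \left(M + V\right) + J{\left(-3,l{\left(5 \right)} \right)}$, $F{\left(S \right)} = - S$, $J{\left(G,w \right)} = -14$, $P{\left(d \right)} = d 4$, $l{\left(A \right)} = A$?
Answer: $152$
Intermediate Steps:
$P{\left(d \right)} = 4 d$
$C{\left(M,V \right)} = -14 + M + V$ ($C{\left(M,V \right)} = \left(M + V\right) - 14 = -14 + M + V$)
$\left(y{\left(26 \right)} - F{\left(124 \right)}\right) + C{\left(116,P{\left(0 \right)} \right)} = \left(-74 - \left(-1\right) 124\right) + \left(-14 + 116 + 4 \cdot 0\right) = \left(-74 - -124\right) + \left(-14 + 116 + 0\right) = \left(-74 + 124\right) + 102 = 50 + 102 = 152$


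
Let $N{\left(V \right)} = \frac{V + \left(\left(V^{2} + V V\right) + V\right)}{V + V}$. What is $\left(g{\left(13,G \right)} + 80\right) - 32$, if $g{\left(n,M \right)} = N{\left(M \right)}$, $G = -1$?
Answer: $48$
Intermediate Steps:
$N{\left(V \right)} = \frac{2 V + 2 V^{2}}{2 V}$ ($N{\left(V \right)} = \frac{V + \left(\left(V^{2} + V^{2}\right) + V\right)}{2 V} = \left(V + \left(2 V^{2} + V\right)\right) \frac{1}{2 V} = \left(V + \left(V + 2 V^{2}\right)\right) \frac{1}{2 V} = \left(2 V + 2 V^{2}\right) \frac{1}{2 V} = \frac{2 V + 2 V^{2}}{2 V}$)
$g{\left(n,M \right)} = 1 + M$
$\left(g{\left(13,G \right)} + 80\right) - 32 = \left(\left(1 - 1\right) + 80\right) - 32 = \left(0 + 80\right) - 32 = 80 - 32 = 48$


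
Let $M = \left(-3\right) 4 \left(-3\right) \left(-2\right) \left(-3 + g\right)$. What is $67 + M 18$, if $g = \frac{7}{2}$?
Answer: $-581$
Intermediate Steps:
$g = \frac{7}{2}$ ($g = 7 \cdot \frac{1}{2} = \frac{7}{2} \approx 3.5$)
$M = -36$ ($M = \left(-3\right) 4 \left(-3\right) \left(-2\right) \left(-3 + \frac{7}{2}\right) = \left(-12\right) \left(-3\right) \left(-2\right) \frac{1}{2} = 36 \left(-2\right) \frac{1}{2} = \left(-72\right) \frac{1}{2} = -36$)
$67 + M 18 = 67 - 648 = -581$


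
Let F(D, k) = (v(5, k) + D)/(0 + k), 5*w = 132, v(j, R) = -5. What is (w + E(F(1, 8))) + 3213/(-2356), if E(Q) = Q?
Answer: 289037/11780 ≈ 24.536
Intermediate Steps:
w = 132/5 (w = (⅕)*132 = 132/5 ≈ 26.400)
F(D, k) = (-5 + D)/k (F(D, k) = (-5 + D)/(0 + k) = (-5 + D)/k)
(w + E(F(1, 8))) + 3213/(-2356) = (132/5 + (-5 + 1)/8) + 3213/(-2356) = (132/5 + (⅛)*(-4)) + 3213*(-1/2356) = (132/5 - ½) - 3213/2356 = 259/10 - 3213/2356 = 289037/11780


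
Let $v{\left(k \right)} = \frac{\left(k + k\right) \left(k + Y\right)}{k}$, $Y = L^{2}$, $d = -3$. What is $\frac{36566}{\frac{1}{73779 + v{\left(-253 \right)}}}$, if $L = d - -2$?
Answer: $2679373650$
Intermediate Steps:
$L = -1$ ($L = -3 - -2 = -3 + 2 = -1$)
$Y = 1$ ($Y = \left(-1\right)^{2} = 1$)
$v{\left(k \right)} = 2 + 2 k$ ($v{\left(k \right)} = \frac{\left(k + k\right) \left(k + 1\right)}{k} = \frac{2 k \left(1 + k\right)}{k} = 2 + 2 k$)
$\frac{36566}{\frac{1}{73779 + v{\left(-253 \right)}}} = \frac{36566}{\frac{1}{73779 + \left(2 + 2 \left(-253\right)\right)}} = \frac{36566}{\frac{1}{73779 + \left(2 - 506\right)}} = \frac{36566}{\frac{1}{73779 - 504}} = \frac{36566}{\frac{1}{73275}} = 36566 \frac{1}{\frac{1}{73275}} = 36566 \cdot 73275 = 2679373650$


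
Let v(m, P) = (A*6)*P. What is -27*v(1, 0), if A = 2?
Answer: 0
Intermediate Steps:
v(m, P) = 12*P (v(m, P) = (2*6)*P = 12*P)
-27*v(1, 0) = -324*0 = -27*0 = 0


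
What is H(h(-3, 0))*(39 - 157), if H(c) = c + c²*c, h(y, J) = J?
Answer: 0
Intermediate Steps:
H(c) = c + c³
H(h(-3, 0))*(39 - 157) = (0 + 0³)*(39 - 157) = (0 + 0)*(-118) = 0*(-118) = 0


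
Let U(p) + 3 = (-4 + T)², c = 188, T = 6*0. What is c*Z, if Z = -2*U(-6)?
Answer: -4888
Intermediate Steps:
T = 0
U(p) = 13 (U(p) = -3 + (-4 + 0)² = -3 + (-4)² = -3 + 16 = 13)
Z = -26 (Z = -2*13 = -26)
c*Z = 188*(-26) = -4888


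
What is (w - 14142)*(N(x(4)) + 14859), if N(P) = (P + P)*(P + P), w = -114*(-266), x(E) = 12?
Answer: 249769170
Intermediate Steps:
w = 30324
N(P) = 4*P² (N(P) = (2*P)*(2*P) = 4*P²)
(w - 14142)*(N(x(4)) + 14859) = (30324 - 14142)*(4*12² + 14859) = 16182*(4*144 + 14859) = 16182*(576 + 14859) = 16182*15435 = 249769170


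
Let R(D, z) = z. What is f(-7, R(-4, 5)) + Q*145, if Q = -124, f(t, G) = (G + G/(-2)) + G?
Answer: -35945/2 ≈ -17973.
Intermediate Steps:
f(t, G) = 3*G/2 (f(t, G) = (G + G*(-1/2)) + G = (G - G/2) + G = G/2 + G = 3*G/2)
f(-7, R(-4, 5)) + Q*145 = (3/2)*5 - 124*145 = 15/2 - 17980 = -35945/2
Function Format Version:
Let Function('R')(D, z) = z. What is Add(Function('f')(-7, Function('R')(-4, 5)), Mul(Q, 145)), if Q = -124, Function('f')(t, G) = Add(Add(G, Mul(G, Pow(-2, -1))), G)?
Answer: Rational(-35945, 2) ≈ -17973.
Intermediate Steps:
Function('f')(t, G) = Mul(Rational(3, 2), G) (Function('f')(t, G) = Add(Add(G, Mul(G, Rational(-1, 2))), G) = Add(Add(G, Mul(Rational(-1, 2), G)), G) = Add(Mul(Rational(1, 2), G), G) = Mul(Rational(3, 2), G))
Add(Function('f')(-7, Function('R')(-4, 5)), Mul(Q, 145)) = Add(Mul(Rational(3, 2), 5), Mul(-124, 145)) = Add(Rational(15, 2), -17980) = Rational(-35945, 2)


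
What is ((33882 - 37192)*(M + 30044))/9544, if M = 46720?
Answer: -31761105/1193 ≈ -26623.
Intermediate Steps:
((33882 - 37192)*(M + 30044))/9544 = ((33882 - 37192)*(46720 + 30044))/9544 = -3310*76764*(1/9544) = -254088840*1/9544 = -31761105/1193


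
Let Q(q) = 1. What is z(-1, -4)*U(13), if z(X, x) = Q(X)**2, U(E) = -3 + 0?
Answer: -3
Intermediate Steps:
U(E) = -3
z(X, x) = 1 (z(X, x) = 1**2 = 1)
z(-1, -4)*U(13) = 1*(-3) = -3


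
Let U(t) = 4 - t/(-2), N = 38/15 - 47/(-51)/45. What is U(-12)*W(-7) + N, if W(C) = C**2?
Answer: -219049/2295 ≈ -95.446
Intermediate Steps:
N = 5861/2295 (N = 38*(1/15) - 47*(-1/51)*(1/45) = 38/15 + (47/51)*(1/45) = 38/15 + 47/2295 = 5861/2295 ≈ 2.5538)
U(t) = 4 + t/2 (U(t) = 4 - t*(-1)/2 = 4 - (-1)*t/2 = 4 + t/2)
U(-12)*W(-7) + N = (4 + (1/2)*(-12))*(-7)**2 + 5861/2295 = (4 - 6)*49 + 5861/2295 = -2*49 + 5861/2295 = -98 + 5861/2295 = -219049/2295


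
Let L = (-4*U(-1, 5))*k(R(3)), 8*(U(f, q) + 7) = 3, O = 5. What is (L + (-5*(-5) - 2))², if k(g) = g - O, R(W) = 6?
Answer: 9801/4 ≈ 2450.3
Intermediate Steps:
U(f, q) = -53/8 (U(f, q) = -7 + (⅛)*3 = -7 + 3/8 = -53/8)
k(g) = -5 + g (k(g) = g - 1*5 = g - 5 = -5 + g)
L = 53/2 (L = (-4*(-53/8))*(-5 + 6) = (53/2)*1 = 53/2 ≈ 26.500)
(L + (-5*(-5) - 2))² = (53/2 + (-5*(-5) - 2))² = (53/2 + (25 - 2))² = (53/2 + 23)² = (99/2)² = 9801/4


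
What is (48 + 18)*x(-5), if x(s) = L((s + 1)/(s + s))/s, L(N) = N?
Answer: -132/25 ≈ -5.2800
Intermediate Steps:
x(s) = (1 + s)/(2*s²) (x(s) = ((s + 1)/(s + s))/s = ((1 + s)/((2*s)))/s = ((1 + s)*(1/(2*s)))/s = ((1 + s)/(2*s))/s = (1 + s)/(2*s²))
(48 + 18)*x(-5) = (48 + 18)*((½)*(1 - 5)/(-5)²) = 66*((½)*(1/25)*(-4)) = 66*(-2/25) = -132/25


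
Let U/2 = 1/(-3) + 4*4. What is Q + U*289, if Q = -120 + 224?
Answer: 27478/3 ≈ 9159.3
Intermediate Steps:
Q = 104
U = 94/3 (U = 2*(1/(-3) + 4*4) = 2*(-⅓ + 16) = 2*(47/3) = 94/3 ≈ 31.333)
Q + U*289 = 104 + (94/3)*289 = 104 + 27166/3 = 27478/3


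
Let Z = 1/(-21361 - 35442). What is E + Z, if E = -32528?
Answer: -1847687985/56803 ≈ -32528.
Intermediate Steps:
Z = -1/56803 (Z = 1/(-56803) = -1/56803 ≈ -1.7605e-5)
E + Z = -32528 - 1/56803 = -1847687985/56803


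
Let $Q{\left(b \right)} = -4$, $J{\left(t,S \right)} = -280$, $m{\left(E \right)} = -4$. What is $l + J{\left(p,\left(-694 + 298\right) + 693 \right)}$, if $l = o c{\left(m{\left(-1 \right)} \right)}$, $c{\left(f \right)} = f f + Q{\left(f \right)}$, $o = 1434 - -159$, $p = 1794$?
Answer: $18836$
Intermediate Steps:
$o = 1593$ ($o = 1434 + 159 = 1593$)
$c{\left(f \right)} = -4 + f^{2}$ ($c{\left(f \right)} = f f - 4 = f^{2} - 4 = -4 + f^{2}$)
$l = 19116$ ($l = 1593 \left(-4 + \left(-4\right)^{2}\right) = 1593 \left(-4 + 16\right) = 1593 \cdot 12 = 19116$)
$l + J{\left(p,\left(-694 + 298\right) + 693 \right)} = 19116 - 280 = 18836$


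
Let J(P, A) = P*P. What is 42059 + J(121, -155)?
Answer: 56700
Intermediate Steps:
J(P, A) = P**2
42059 + J(121, -155) = 42059 + 121**2 = 42059 + 14641 = 56700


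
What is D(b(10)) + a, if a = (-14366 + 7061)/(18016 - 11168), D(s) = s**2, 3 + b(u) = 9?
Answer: 239223/6848 ≈ 34.933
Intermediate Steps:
b(u) = 6 (b(u) = -3 + 9 = 6)
a = -7305/6848 ≈ -1.0667
D(b(10)) + a = 6**2 - 7305/6848 = 36 - 7305/6848 = 239223/6848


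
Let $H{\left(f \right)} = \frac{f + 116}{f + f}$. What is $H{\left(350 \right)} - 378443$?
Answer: $- \frac{132454817}{350} \approx -3.7844 \cdot 10^{5}$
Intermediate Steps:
$H{\left(f \right)} = \frac{116 + f}{2 f}$
$H{\left(350 \right)} - 378443 = \frac{116 + 350}{2 \cdot 350} - 378443 = \frac{1}{2} \cdot \frac{1}{350} \cdot 466 - 378443 = \frac{233}{350} - 378443 = - \frac{132454817}{350}$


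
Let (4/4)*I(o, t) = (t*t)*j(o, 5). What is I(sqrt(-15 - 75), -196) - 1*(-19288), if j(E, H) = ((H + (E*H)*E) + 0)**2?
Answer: 7607347688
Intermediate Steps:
j(E, H) = (H + H*E**2)**2 (j(E, H) = ((H + H*E**2) + 0)**2 = (H + H*E**2)**2)
I(o, t) = 25*t**2*(1 + o**2)**2 (I(o, t) = (t*t)*(5**2*(1 + o**2)**2) = t**2*(25*(1 + o**2)**2) = 25*t**2*(1 + o**2)**2)
I(sqrt(-15 - 75), -196) - 1*(-19288) = 25*(-196)**2*(1 + (sqrt(-15 - 75))**2)**2 - 1*(-19288) = 25*38416*(1 + (sqrt(-90))**2)**2 + 19288 = 25*38416*(1 + (3*I*sqrt(10))**2)**2 + 19288 = 25*38416*(1 - 90)**2 + 19288 = 25*38416*(-89)**2 + 19288 = 25*38416*7921 + 19288 = 7607328400 + 19288 = 7607347688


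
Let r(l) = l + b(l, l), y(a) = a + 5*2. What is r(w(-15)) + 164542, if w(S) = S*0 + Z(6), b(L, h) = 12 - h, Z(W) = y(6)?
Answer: 164554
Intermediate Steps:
y(a) = 10 + a (y(a) = a + 10 = 10 + a)
Z(W) = 16 (Z(W) = 10 + 6 = 16)
w(S) = 16 (w(S) = S*0 + 16 = 0 + 16 = 16)
r(l) = 12 (r(l) = l + (12 - l) = 12)
r(w(-15)) + 164542 = 12 + 164542 = 164554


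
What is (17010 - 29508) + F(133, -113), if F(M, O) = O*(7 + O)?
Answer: -520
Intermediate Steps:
(17010 - 29508) + F(133, -113) = (17010 - 29508) - 113*(7 - 113) = -12498 - 113*(-106) = -12498 + 11978 = -520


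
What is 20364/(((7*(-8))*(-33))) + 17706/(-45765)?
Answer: 24978827/2349270 ≈ 10.633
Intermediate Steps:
20364/(((7*(-8))*(-33))) + 17706/(-45765) = 20364/((-56*(-33))) + 17706*(-1/45765) = 20364/1848 - 5902/15255 = 20364*(1/1848) - 5902/15255 = 1697/154 - 5902/15255 = 24978827/2349270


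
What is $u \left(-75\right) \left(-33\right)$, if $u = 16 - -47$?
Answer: $155925$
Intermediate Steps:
$u = 63$ ($u = 16 + 47 = 63$)
$u \left(-75\right) \left(-33\right) = 63 \left(-75\right) \left(-33\right) = \left(-4725\right) \left(-33\right) = 155925$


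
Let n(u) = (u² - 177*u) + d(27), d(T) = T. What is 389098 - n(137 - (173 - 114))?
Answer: 396793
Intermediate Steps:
n(u) = 27 + u² - 177*u (n(u) = (u² - 177*u) + 27 = 27 + u² - 177*u)
389098 - n(137 - (173 - 114)) = 389098 - (27 + (137 - (173 - 114))² - 177*(137 - (173 - 114))) = 389098 - (27 + (137 - 1*59)² - 177*(137 - 1*59)) = 389098 - (27 + (137 - 59)² - 177*(137 - 59)) = 389098 - (27 + 78² - 177*78) = 389098 - (27 + 6084 - 13806) = 389098 - 1*(-7695) = 389098 + 7695 = 396793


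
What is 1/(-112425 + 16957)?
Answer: -1/95468 ≈ -1.0475e-5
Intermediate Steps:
1/(-112425 + 16957) = 1/(-95468) = -1/95468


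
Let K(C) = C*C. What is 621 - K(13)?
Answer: 452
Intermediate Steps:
K(C) = C²
621 - K(13) = 621 - 1*13² = 621 - 1*169 = 621 - 169 = 452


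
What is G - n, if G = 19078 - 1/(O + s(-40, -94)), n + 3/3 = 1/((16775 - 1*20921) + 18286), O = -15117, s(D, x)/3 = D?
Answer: 4110593062123/215451180 ≈ 19079.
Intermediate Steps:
s(D, x) = 3*D
n = -14139/14140 (n = -1 + 1/((16775 - 1*20921) + 18286) = -1 + 1/((16775 - 20921) + 18286) = -1 + 1/(-4146 + 18286) = -1 + 1/14140 = -14139/14140 ≈ -0.99993)
G = 290691487/15237 (G = 19078 - 1/(-15117 + 3*(-40)) = 19078 - 1/(-15117 - 120) = 19078 - 1/(-15237) = 19078 - 1*(-1/15237) = 19078 + 1/15237 = 290691487/15237 ≈ 19078.)
G - n = 290691487/15237 - 1*(-14139/14140) = 290691487/15237 + 14139/14140 = 4110593062123/215451180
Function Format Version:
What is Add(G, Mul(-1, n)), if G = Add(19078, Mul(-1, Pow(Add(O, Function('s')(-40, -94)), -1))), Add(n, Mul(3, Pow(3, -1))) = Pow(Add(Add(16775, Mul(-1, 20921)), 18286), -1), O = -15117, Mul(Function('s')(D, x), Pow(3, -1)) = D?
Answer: Rational(4110593062123, 215451180) ≈ 19079.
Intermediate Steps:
Function('s')(D, x) = Mul(3, D)
n = Rational(-14139, 14140) (n = Add(-1, Pow(Add(Add(16775, Mul(-1, 20921)), 18286), -1)) = Add(-1, Pow(Add(Add(16775, -20921), 18286), -1)) = Add(-1, Pow(Add(-4146, 18286), -1)) = Add(-1, Pow(14140, -1)) = Add(-1, Rational(1, 14140)) = Rational(-14139, 14140) ≈ -0.99993)
G = Rational(290691487, 15237) (G = Add(19078, Mul(-1, Pow(Add(-15117, Mul(3, -40)), -1))) = Add(19078, Mul(-1, Pow(Add(-15117, -120), -1))) = Add(19078, Mul(-1, Pow(-15237, -1))) = Add(19078, Mul(-1, Rational(-1, 15237))) = Add(19078, Rational(1, 15237)) = Rational(290691487, 15237) ≈ 19078.)
Add(G, Mul(-1, n)) = Add(Rational(290691487, 15237), Mul(-1, Rational(-14139, 14140))) = Add(Rational(290691487, 15237), Rational(14139, 14140)) = Rational(4110593062123, 215451180)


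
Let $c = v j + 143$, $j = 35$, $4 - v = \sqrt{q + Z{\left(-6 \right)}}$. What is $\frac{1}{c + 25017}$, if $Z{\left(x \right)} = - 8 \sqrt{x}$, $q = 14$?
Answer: $\frac{1}{5 \left(5060 - 7 \sqrt{2} \sqrt{7 - 4 i \sqrt{6}}\right)} \approx 3.9765 \cdot 10^{-5} - 1.2427 \cdot 10^{-7} i$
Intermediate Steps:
$v = 4 - \sqrt{14 - 8 i \sqrt{6}}$ ($v = 4 - \sqrt{14 - 8 \sqrt{-6}} = 4 - \sqrt{14 - 8 i \sqrt{6}} \approx -0.36367 + 2.2453 i$)
$c = 283 - 35 \sqrt{14 - 8 i \sqrt{6}}$ ($c = \left(4 - \sqrt{14 - 8 i \sqrt{6}}\right) 35 + 143 = \left(140 - 35 \sqrt{14 - 8 i \sqrt{6}}\right) + 143 = 283 - 35 \sqrt{14 - 8 i \sqrt{6}} \approx 130.27 + 78.587 i$)
$\frac{1}{c + 25017} = \frac{1}{\left(283 - 35 \sqrt{14 - 8 i \sqrt{6}}\right) + 25017} = \frac{1}{25300 - 35 \sqrt{14 - 8 i \sqrt{6}}}$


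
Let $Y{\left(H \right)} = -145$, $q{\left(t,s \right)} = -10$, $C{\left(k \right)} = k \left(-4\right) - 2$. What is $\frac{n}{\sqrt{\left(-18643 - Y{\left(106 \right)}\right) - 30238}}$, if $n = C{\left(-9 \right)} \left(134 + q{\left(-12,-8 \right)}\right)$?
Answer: $- \frac{527 i \sqrt{3046}}{1523} \approx - 19.097 i$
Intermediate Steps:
$C{\left(k \right)} = -2 - 4 k$ ($C{\left(k \right)} = - 4 k - 2 = -2 - 4 k$)
$n = 4216$ ($n = \left(-2 - -36\right) \left(134 - 10\right) = \left(-2 + 36\right) 124 = 34 \cdot 124 = 4216$)
$\frac{n}{\sqrt{\left(-18643 - Y{\left(106 \right)}\right) - 30238}} = \frac{4216}{\sqrt{\left(-18643 - -145\right) - 30238}} = \frac{4216}{\sqrt{\left(-18643 + 145\right) - 30238}} = \frac{4216}{\sqrt{-18498 - 30238}} = \frac{4216}{\sqrt{-48736}} = \frac{4216}{4 i \sqrt{3046}} = 4216 \left(- \frac{i \sqrt{3046}}{12184}\right) = - \frac{527 i \sqrt{3046}}{1523}$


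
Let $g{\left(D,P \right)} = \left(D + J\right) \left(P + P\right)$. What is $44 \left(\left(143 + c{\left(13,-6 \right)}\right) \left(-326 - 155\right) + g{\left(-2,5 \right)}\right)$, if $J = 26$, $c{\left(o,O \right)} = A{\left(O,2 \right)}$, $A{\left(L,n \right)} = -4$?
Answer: $-2931236$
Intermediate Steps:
$c{\left(o,O \right)} = -4$
$g{\left(D,P \right)} = 2 P \left(26 + D\right)$ ($g{\left(D,P \right)} = \left(D + 26\right) \left(P + P\right) = \left(26 + D\right) 2 P = 2 P \left(26 + D\right)$)
$44 \left(\left(143 + c{\left(13,-6 \right)}\right) \left(-326 - 155\right) + g{\left(-2,5 \right)}\right) = 44 \left(\left(143 - 4\right) \left(-326 - 155\right) + 2 \cdot 5 \left(26 - 2\right)\right) = 44 \left(139 \left(-481\right) + 2 \cdot 5 \cdot 24\right) = 44 \left(-66859 + 240\right) = 44 \left(-66619\right) = -2931236$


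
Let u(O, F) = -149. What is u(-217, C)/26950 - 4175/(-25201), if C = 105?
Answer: 9887391/61742450 ≈ 0.16014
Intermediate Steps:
u(-217, C)/26950 - 4175/(-25201) = -149/26950 - 4175/(-25201) = -149*1/26950 - 4175*(-1/25201) = -149/26950 + 4175/25201 = 9887391/61742450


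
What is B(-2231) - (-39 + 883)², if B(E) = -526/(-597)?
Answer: -425264066/597 ≈ -7.1234e+5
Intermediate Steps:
B(E) = 526/597 (B(E) = -526*(-1/597) = 526/597)
B(-2231) - (-39 + 883)² = 526/597 - (-39 + 883)² = 526/597 - 1*844² = 526/597 - 1*712336 = 526/597 - 712336 = -425264066/597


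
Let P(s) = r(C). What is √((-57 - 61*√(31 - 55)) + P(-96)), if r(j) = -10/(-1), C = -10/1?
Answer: √(-47 - 122*I*√6) ≈ 11.303 - 13.22*I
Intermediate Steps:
C = -10 (C = -10*1 = -10)
r(j) = 10 (r(j) = -10*(-1) = 10)
P(s) = 10
√((-57 - 61*√(31 - 55)) + P(-96)) = √((-57 - 61*√(31 - 55)) + 10) = √((-57 - 122*I*√6) + 10) = √(-47 - 122*I*√6)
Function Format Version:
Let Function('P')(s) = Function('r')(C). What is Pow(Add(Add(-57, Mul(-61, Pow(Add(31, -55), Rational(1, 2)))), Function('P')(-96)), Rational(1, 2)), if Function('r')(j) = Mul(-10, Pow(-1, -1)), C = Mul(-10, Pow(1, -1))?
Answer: Pow(Add(-47, Mul(-122, I, Pow(6, Rational(1, 2)))), Rational(1, 2)) ≈ Add(11.303, Mul(-13.220, I))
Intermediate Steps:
C = -10 (C = Mul(-10, 1) = -10)
Function('r')(j) = 10 (Function('r')(j) = Mul(-10, -1) = 10)
Function('P')(s) = 10
Pow(Add(Add(-57, Mul(-61, Pow(Add(31, -55), Rational(1, 2)))), Function('P')(-96)), Rational(1, 2)) = Pow(Add(Add(-57, Mul(-61, Pow(Add(31, -55), Rational(1, 2)))), 10), Rational(1, 2)) = Pow(Add(Add(-57, Mul(-61, Pow(-24, Rational(1, 2)))), 10), Rational(1, 2)) = Pow(Add(Add(-57, Mul(-61, Mul(2, I, Pow(6, Rational(1, 2))))), 10), Rational(1, 2)) = Pow(Add(Add(-57, Mul(-122, I, Pow(6, Rational(1, 2)))), 10), Rational(1, 2)) = Pow(Add(-47, Mul(-122, I, Pow(6, Rational(1, 2)))), Rational(1, 2))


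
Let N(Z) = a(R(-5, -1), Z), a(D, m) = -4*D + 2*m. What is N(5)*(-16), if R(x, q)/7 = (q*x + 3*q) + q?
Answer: 288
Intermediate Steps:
R(x, q) = 28*q + 7*q*x (R(x, q) = 7*((q*x + 3*q) + q) = 7*((3*q + q*x) + q) = 7*(4*q + q*x) = 28*q + 7*q*x)
N(Z) = -28 + 2*Z (N(Z) = -28*(-1)*(4 - 5) + 2*Z = -28*(-1)*(-1) + 2*Z = -4*7 + 2*Z = -28 + 2*Z)
N(5)*(-16) = (-28 + 2*5)*(-16) = (-28 + 10)*(-16) = -18*(-16) = 288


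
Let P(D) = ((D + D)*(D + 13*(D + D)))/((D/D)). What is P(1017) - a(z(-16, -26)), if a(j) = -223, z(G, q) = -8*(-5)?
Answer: 55851829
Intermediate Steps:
z(G, q) = 40
P(D) = 54*D² (P(D) = ((2*D)*(D + 13*(2*D)))/1 = ((2*D)*(D + 26*D))*1 = ((2*D)*(27*D))*1 = (54*D²)*1 = 54*D²)
P(1017) - a(z(-16, -26)) = 54*1017² - 1*(-223) = 54*1034289 + 223 = 55851606 + 223 = 55851829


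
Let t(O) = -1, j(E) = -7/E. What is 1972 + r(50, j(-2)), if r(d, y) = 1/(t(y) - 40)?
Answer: 80851/41 ≈ 1972.0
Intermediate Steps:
r(d, y) = -1/41 (r(d, y) = 1/(-1 - 40) = 1/(-41) = -1/41)
1972 + r(50, j(-2)) = 1972 - 1/41 = 80851/41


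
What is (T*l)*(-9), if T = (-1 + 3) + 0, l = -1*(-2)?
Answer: -36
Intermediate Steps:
l = 2
T = 2 (T = 2 + 0 = 2)
(T*l)*(-9) = (2*2)*(-9) = 4*(-9) = -36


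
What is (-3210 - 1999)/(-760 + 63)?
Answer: 5209/697 ≈ 7.4735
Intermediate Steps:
(-3210 - 1999)/(-760 + 63) = -5209/(-697) = -5209*(-1/697) = 5209/697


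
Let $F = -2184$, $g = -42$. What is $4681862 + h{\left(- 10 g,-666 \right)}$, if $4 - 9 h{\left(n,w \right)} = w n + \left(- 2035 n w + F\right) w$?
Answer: $\frac{379148275138}{9} \approx 4.2128 \cdot 10^{10}$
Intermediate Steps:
$h{\left(n,w \right)} = \frac{4}{9} - \frac{n w}{9} - \frac{w \left(-2184 - 2035 n w\right)}{9}$ ($h{\left(n,w \right)} = \frac{4}{9} - \frac{w n + \left(- 2035 n w - 2184\right) w}{9} = \frac{4}{9} - \frac{n w + \left(- 2035 n w - 2184\right) w}{9} = \frac{4}{9} - \frac{n w + \left(-2184 - 2035 n w\right) w}{9} = \frac{4}{9} - \frac{n w + w \left(-2184 - 2035 n w\right)}{9} = \frac{4}{9} - \left(\frac{n w}{9} + \frac{w \left(-2184 - 2035 n w\right)}{9}\right) = \frac{4}{9} - \frac{n w}{9} - \frac{w \left(-2184 - 2035 n w\right)}{9}$)
$4681862 + h{\left(- 10 g,-666 \right)} = 4681862 + \left(\frac{4}{9} + \frac{728}{3} \left(-666\right) - \frac{1}{9} \left(\left(-10\right) \left(-42\right)\right) \left(-666\right) + \frac{2035 \left(\left(-10\right) \left(-42\right)\right) \left(-666\right)^{2}}{9}\right) = 4681862 + \left(\frac{4}{9} - 161616 - \frac{140}{3} \left(-666\right) + \frac{2035}{9} \cdot 420 \cdot 443556\right) = 4681862 + \left(\frac{4}{9} - 161616 + 31080 + 42123034800\right) = 4681862 + \frac{379106138380}{9} = \frac{379148275138}{9}$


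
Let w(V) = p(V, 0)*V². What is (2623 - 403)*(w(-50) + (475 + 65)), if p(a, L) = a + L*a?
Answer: -276301200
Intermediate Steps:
w(V) = V³ (w(V) = (V*(1 + 0))*V² = (V*1)*V² = V*V² = V³)
(2623 - 403)*(w(-50) + (475 + 65)) = (2623 - 403)*((-50)³ + (475 + 65)) = 2220*(-125000 + 540) = 2220*(-124460) = -276301200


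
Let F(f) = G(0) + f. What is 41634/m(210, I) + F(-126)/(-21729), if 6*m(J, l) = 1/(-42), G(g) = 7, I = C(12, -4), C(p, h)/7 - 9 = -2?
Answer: -227975626753/21729 ≈ -1.0492e+7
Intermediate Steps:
C(p, h) = 49 (C(p, h) = 63 + 7*(-2) = 63 - 14 = 49)
I = 49
m(J, l) = -1/252 (m(J, l) = (⅙)/(-42) = (⅙)*(-1/42) = -1/252)
F(f) = 7 + f
41634/m(210, I) + F(-126)/(-21729) = 41634/(-1/252) + (7 - 126)/(-21729) = 41634*(-252) - 119*(-1/21729) = -10491768 + 119/21729 = -227975626753/21729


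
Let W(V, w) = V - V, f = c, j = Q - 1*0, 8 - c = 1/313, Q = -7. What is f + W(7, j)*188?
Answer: 2503/313 ≈ 7.9968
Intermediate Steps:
c = 2503/313 (c = 8 - 1/313 = 2503/313 ≈ 7.9968)
j = -7 (j = -7 - 1*0 = -7 + 0 = -7)
f = 2503/313 ≈ 7.9968
W(V, w) = 0
f + W(7, j)*188 = 2503/313 + 0*188 = 2503/313 + 0 = 2503/313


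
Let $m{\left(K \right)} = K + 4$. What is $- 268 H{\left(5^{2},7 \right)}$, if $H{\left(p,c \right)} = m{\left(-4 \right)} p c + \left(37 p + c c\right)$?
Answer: $-261032$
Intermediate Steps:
$m{\left(K \right)} = 4 + K$
$H{\left(p,c \right)} = c^{2} + 37 p$ ($H{\left(p,c \right)} = \left(4 - 4\right) p c + \left(37 p + c c\right) = 0 p c + \left(37 p + c^{2}\right) = 0 c + \left(c^{2} + 37 p\right) = 0 + \left(c^{2} + 37 p\right) = c^{2} + 37 p$)
$- 268 H{\left(5^{2},7 \right)} = - 268 \left(7^{2} + 37 \cdot 5^{2}\right) = - 268 \left(49 + 37 \cdot 25\right) = - 268 \left(49 + 925\right) = \left(-268\right) 974 = -261032$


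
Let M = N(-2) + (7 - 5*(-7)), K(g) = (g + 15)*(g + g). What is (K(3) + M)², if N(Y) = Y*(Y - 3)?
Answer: 25600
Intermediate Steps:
N(Y) = Y*(-3 + Y)
K(g) = 2*g*(15 + g) (K(g) = (15 + g)*(2*g) = 2*g*(15 + g))
M = 52 (M = -2*(-3 - 2) + (7 - 5*(-7)) = -2*(-5) + (7 + 35) = 10 + 42 = 52)
(K(3) + M)² = (2*3*(15 + 3) + 52)² = (2*3*18 + 52)² = (108 + 52)² = 160² = 25600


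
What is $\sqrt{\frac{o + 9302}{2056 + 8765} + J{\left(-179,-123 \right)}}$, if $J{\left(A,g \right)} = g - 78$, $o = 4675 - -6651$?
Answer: $\frac{i \sqrt{2590298517}}{3607} \approx 14.11 i$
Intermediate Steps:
$o = 11326$ ($o = 4675 + 6651 = 11326$)
$J{\left(A,g \right)} = -78 + g$
$\sqrt{\frac{o + 9302}{2056 + 8765} + J{\left(-179,-123 \right)}} = \sqrt{\frac{11326 + 9302}{2056 + 8765} - 201} = \sqrt{\frac{20628}{10821} - 201} = \sqrt{20628 \cdot \frac{1}{10821} - 201} = \sqrt{\frac{6876}{3607} - 201} = \sqrt{- \frac{718131}{3607}} = \frac{i \sqrt{2590298517}}{3607}$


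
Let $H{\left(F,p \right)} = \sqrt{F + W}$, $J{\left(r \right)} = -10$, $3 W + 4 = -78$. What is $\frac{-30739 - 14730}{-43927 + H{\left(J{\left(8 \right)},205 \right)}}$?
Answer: $\frac{5991950289}{5788744099} + \frac{181876 i \sqrt{21}}{5788744099} \approx 1.0351 + 0.00014398 i$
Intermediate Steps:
$W = - \frac{82}{3}$ ($W = - \frac{4}{3} + \frac{1}{3} \left(-78\right) = - \frac{4}{3} - 26 = - \frac{82}{3} \approx -27.333$)
$H{\left(F,p \right)} = \sqrt{- \frac{82}{3} + F}$ ($H{\left(F,p \right)} = \sqrt{F - \frac{82}{3}} = \sqrt{- \frac{82}{3} + F}$)
$\frac{-30739 - 14730}{-43927 + H{\left(J{\left(8 \right)},205 \right)}} = \frac{-30739 - 14730}{-43927 + \frac{\sqrt{-246 + 9 \left(-10\right)}}{3}} = - \frac{45469}{-43927 + \frac{\sqrt{-246 - 90}}{3}} = - \frac{45469}{-43927 + \frac{\sqrt{-336}}{3}} = - \frac{45469}{-43927 + \frac{4 i \sqrt{21}}{3}}$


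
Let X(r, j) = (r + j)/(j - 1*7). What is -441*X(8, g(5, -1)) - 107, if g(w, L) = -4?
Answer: 587/11 ≈ 53.364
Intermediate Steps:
X(r, j) = (j + r)/(-7 + j) (X(r, j) = (j + r)/(j - 7) = (j + r)/(-7 + j))
-441*X(8, g(5, -1)) - 107 = -441*(-4 + 8)/(-7 - 4) - 107 = -441*4/(-11) - 107 = -(-441)*4/11 - 107 = -441*(-4/11) - 107 = 1764/11 - 107 = 587/11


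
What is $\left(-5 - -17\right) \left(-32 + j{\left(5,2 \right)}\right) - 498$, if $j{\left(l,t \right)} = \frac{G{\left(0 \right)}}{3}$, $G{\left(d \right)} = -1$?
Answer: $-886$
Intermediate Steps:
$j{\left(l,t \right)} = - \frac{1}{3}$
$\left(-5 - -17\right) \left(-32 + j{\left(5,2 \right)}\right) - 498 = \left(-5 - -17\right) \left(-32 - \frac{1}{3}\right) - 498 = \left(-5 + 17\right) \left(- \frac{97}{3}\right) - 498 = 12 \left(- \frac{97}{3}\right) - 498 = -388 - 498 = -886$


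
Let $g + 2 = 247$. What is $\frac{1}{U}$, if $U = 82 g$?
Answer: $\frac{1}{20090} \approx 4.9776 \cdot 10^{-5}$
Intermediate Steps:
$g = 245$ ($g = -2 + 247 = 245$)
$U = 20090$ ($U = 82 \cdot 245 = 20090$)
$\frac{1}{U} = \frac{1}{20090}$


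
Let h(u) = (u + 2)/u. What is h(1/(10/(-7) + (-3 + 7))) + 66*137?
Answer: 63337/7 ≈ 9048.1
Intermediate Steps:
h(u) = (2 + u)/u
h(1/(10/(-7) + (-3 + 7))) + 66*137 = (2 + 1/(10/(-7) + (-3 + 7)))/(1/(10/(-7) + (-3 + 7))) + 66*137 = (2 + 1/(10*(-1/7) + 4))/(1/(10*(-1/7) + 4)) + 9042 = (2 + 1/(-10/7 + 4))/(1/(-10/7 + 4)) + 9042 = (2 + 1/(18/7))/(1/(18/7)) + 9042 = (2 + 7/18)/(7/18) + 9042 = (18/7)*(43/18) + 9042 = 43/7 + 9042 = 63337/7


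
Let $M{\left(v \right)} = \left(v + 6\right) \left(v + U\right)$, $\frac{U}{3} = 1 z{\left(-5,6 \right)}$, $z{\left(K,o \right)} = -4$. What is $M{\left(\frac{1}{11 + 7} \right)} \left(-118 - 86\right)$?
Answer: $\frac{398395}{27} \approx 14755.0$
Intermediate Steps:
$U = -12$ ($U = 3 \cdot 1 \left(-4\right) = 3 \left(-4\right) = -12$)
$M{\left(v \right)} = \left(-12 + v\right) \left(6 + v\right)$ ($M{\left(v \right)} = \left(v + 6\right) \left(v - 12\right) = \left(6 + v\right) \left(-12 + v\right) = \left(-12 + v\right) \left(6 + v\right)$)
$M{\left(\frac{1}{11 + 7} \right)} \left(-118 - 86\right) = \left(-72 + \left(\frac{1}{11 + 7}\right)^{2} - \frac{6}{11 + 7}\right) \left(-118 - 86\right) = \left(-72 + \left(\frac{1}{18}\right)^{2} - \frac{6}{18}\right) \left(-204\right) = \left(-72 + \left(\frac{1}{18}\right)^{2} - \frac{1}{3}\right) \left(-204\right) = \left(-72 + \frac{1}{324} - \frac{1}{3}\right) \left(-204\right) = \left(- \frac{23435}{324}\right) \left(-204\right) = \frac{398395}{27}$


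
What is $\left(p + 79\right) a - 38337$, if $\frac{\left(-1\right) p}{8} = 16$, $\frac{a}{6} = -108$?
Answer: $-6585$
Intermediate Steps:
$a = -648$ ($a = 6 \left(-108\right) = -648$)
$p = -128$ ($p = \left(-8\right) 16 = -128$)
$\left(p + 79\right) a - 38337 = \left(-128 + 79\right) \left(-648\right) - 38337 = \left(-49\right) \left(-648\right) - 38337 = 31752 - 38337 = -6585$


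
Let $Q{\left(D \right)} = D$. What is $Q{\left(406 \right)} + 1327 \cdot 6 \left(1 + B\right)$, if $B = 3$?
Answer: $32254$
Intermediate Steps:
$Q{\left(406 \right)} + 1327 \cdot 6 \left(1 + B\right) = 406 + 1327 \cdot 6 \left(1 + 3\right) = 406 + 1327 \cdot 6 \cdot 4 = 406 + 1327 \cdot 24 = 406 + 31848 = 32254$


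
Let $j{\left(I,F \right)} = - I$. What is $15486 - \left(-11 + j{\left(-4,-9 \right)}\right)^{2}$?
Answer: $15437$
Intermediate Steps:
$15486 - \left(-11 + j{\left(-4,-9 \right)}\right)^{2} = 15486 - \left(-11 - -4\right)^{2} = 15486 - \left(-11 + 4\right)^{2} = 15486 - \left(-7\right)^{2} = 15486 - 49 = 15437$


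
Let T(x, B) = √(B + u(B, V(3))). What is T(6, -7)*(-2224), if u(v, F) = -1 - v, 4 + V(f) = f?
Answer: -2224*I ≈ -2224.0*I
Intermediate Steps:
V(f) = -4 + f
T(x, B) = I (T(x, B) = √(B + (-1 - B)) = √(-1) = I)
T(6, -7)*(-2224) = I*(-2224) = -2224*I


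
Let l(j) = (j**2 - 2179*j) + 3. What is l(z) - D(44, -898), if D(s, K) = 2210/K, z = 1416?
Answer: -485100740/449 ≈ -1.0804e+6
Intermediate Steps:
l(j) = 3 + j**2 - 2179*j
l(z) - D(44, -898) = (3 + 1416**2 - 2179*1416) - 2210/(-898) = (3 + 2005056 - 3085464) - 2210*(-1)/898 = -1080405 - 1*(-1105/449) = -1080405 + 1105/449 = -485100740/449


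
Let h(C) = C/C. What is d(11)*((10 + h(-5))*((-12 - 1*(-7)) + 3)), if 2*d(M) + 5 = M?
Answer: -66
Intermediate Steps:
d(M) = -5/2 + M/2
h(C) = 1
d(11)*((10 + h(-5))*((-12 - 1*(-7)) + 3)) = (-5/2 + (½)*11)*((10 + 1)*((-12 - 1*(-7)) + 3)) = (-5/2 + 11/2)*(11*((-12 + 7) + 3)) = 3*(11*(-5 + 3)) = 3*(11*(-2)) = 3*(-22) = -66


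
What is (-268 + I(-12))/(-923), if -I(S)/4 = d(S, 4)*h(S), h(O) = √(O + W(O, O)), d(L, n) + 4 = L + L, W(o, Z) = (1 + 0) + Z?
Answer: 268/923 - 112*I*√23/923 ≈ 0.29036 - 0.58194*I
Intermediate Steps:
W(o, Z) = 1 + Z
d(L, n) = -4 + 2*L (d(L, n) = -4 + (L + L) = -4 + 2*L)
h(O) = √(1 + 2*O) (h(O) = √(O + (1 + O)) = √(1 + 2*O))
I(S) = -4*√(1 + 2*S)*(-4 + 2*S) (I(S) = -4*(-4 + 2*S)*√(1 + 2*S) = -4*√(1 + 2*S)*(-4 + 2*S))
(-268 + I(-12))/(-923) = (-268 + 8*√(1 + 2*(-12))*(2 - 1*(-12)))/(-923) = (-268 + 8*√(1 - 24)*(2 + 12))*(-1/923) = (-268 + 8*√(-23)*14)*(-1/923) = (-268 + 8*(I*√23)*14)*(-1/923) = (-268 + 112*I*√23)*(-1/923) = 268/923 - 112*I*√23/923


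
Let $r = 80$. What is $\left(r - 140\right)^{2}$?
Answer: $3600$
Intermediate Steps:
$\left(r - 140\right)^{2} = \left(80 - 140\right)^{2} = \left(-60\right)^{2} = 3600$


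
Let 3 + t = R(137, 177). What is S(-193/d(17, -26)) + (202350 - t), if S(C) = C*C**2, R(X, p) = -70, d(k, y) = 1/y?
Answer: 126355068255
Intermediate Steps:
t = -73 (t = -3 - 70 = -73)
S(C) = C**3
S(-193/d(17, -26)) + (202350 - t) = (-193/(1/(-26)))**3 + (202350 - 1*(-73)) = (-193/(-1/26))**3 + (202350 + 73) = (-193*(-26))**3 + 202423 = 5018**3 + 202423 = 126354865832 + 202423 = 126355068255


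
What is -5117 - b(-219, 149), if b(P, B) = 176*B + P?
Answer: -31122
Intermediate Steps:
b(P, B) = P + 176*B
-5117 - b(-219, 149) = -5117 - (-219 + 176*149) = -5117 - (-219 + 26224) = -5117 - 1*26005 = -5117 - 26005 = -31122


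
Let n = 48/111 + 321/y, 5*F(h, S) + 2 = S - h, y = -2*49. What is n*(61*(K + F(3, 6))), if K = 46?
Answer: -20752017/2590 ≈ -8012.4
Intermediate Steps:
y = -98
F(h, S) = -⅖ - h/5 + S/5 (F(h, S) = -⅖ + (S - h)/5 = -⅖ + (-h/5 + S/5) = -⅖ - h/5 + S/5)
n = -10309/3626 (n = 48/111 + 321/(-98) = 48*(1/111) + 321*(-1/98) = 16/37 - 321/98 = -10309/3626 ≈ -2.8431)
n*(61*(K + F(3, 6))) = -628849*(46 + (-⅖ - ⅕*3 + (⅕)*6))/3626 = -628849*(46 + (-⅖ - ⅗ + 6/5))/3626 = -628849*(46 + ⅕)/3626 = -628849*231/(3626*5) = -10309/3626*14091/5 = -20752017/2590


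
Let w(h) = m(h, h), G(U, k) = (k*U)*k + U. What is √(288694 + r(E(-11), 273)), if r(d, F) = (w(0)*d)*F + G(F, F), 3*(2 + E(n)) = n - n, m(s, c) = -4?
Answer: 8*√322462 ≈ 4542.9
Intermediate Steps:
G(U, k) = U + U*k² (G(U, k) = (U*k)*k + U = U*k² + U = U + U*k²)
E(n) = -2 (E(n) = -2 + (n - n)/3 = -2 + (⅓)*0 = -2 + 0 = -2)
w(h) = -4
r(d, F) = F*(1 + F²) - 4*F*d (r(d, F) = (-4*d)*F + F*(1 + F²) = -4*F*d + F*(1 + F²) = F*(1 + F²) - 4*F*d)
√(288694 + r(E(-11), 273)) = √(288694 + 273*(1 + 273² - 4*(-2))) = √(288694 + 273*(1 + 74529 + 8)) = √(288694 + 273*74538) = √(288694 + 20348874) = √20637568 = 8*√322462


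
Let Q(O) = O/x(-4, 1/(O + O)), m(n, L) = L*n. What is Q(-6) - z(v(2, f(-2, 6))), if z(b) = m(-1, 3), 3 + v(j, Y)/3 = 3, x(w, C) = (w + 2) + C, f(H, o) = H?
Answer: 147/25 ≈ 5.8800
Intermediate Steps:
x(w, C) = 2 + C + w (x(w, C) = (2 + w) + C = 2 + C + w)
v(j, Y) = 0 (v(j, Y) = -9 + 3*3 = -9 + 9 = 0)
z(b) = -3 (z(b) = 3*(-1) = -3)
Q(O) = O/(-2 + 1/(2*O)) (Q(O) = O/(2 + 1/(O + O) - 4) = O/(2 + 1/(2*O) - 4) = O/(-2 + 1/(2*O)))
Q(-6) - z(v(2, f(-2, 6))) = 2*(-6)²/(1 - 4*(-6)) - 1*(-3) = 2*36/(1 + 24) + 3 = 2*36/25 + 3 = 2*36*(1/25) + 3 = 72/25 + 3 = 147/25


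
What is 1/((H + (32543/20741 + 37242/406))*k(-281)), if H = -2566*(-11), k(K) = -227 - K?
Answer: 601489/919822299336 ≈ 6.5392e-7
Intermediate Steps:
H = 28226
1/((H + (32543/20741 + 37242/406))*k(-281)) = 1/((28226 + (32543/20741 + 37242/406))*(-227 - 1*(-281))) = 1/((28226 + (32543*(1/20741) + 37242*(1/406)))*(-227 + 281)) = 1/((28226 + (4649/2963 + 18621/203))*54) = (1/54)/(28226 + 56117770/601489) = (1/54)/(17033746284/601489) = (601489/17033746284)*(1/54) = 601489/919822299336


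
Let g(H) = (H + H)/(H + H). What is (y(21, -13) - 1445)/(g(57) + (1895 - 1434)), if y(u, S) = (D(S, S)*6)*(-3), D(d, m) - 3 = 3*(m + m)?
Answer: -95/462 ≈ -0.20563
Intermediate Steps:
g(H) = 1 (g(H) = (2*H)/((2*H)) = (2*H)*(1/(2*H)) = 1)
D(d, m) = 3 + 6*m (D(d, m) = 3 + 3*(m + m) = 3 + 3*(2*m) = 3 + 6*m)
y(u, S) = -54 - 108*S (y(u, S) = ((3 + 6*S)*6)*(-3) = (18 + 36*S)*(-3) = -54 - 108*S)
(y(21, -13) - 1445)/(g(57) + (1895 - 1434)) = ((-54 - 108*(-13)) - 1445)/(1 + (1895 - 1434)) = ((-54 + 1404) - 1445)/(1 + 461) = (1350 - 1445)/462 = -95*1/462 = -95/462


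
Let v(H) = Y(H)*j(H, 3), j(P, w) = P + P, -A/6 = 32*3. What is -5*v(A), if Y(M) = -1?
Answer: -5760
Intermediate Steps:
A = -576 (A = -192*3 = -6*96 = -576)
j(P, w) = 2*P
v(H) = -2*H
-5*v(A) = -(-10)*(-576) = -5*1152 = -5760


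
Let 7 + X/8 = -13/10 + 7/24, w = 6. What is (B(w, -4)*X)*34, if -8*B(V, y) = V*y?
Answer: -32674/5 ≈ -6534.8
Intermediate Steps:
B(V, y) = -V*y/8
X = -961/15 (X = -56 + 8*(-13/10 + 7/24) = -56 + 8*(-121/120) = -56 - 121/15 = -961/15 ≈ -64.067)
(B(w, -4)*X)*34 = (-⅛*6*(-4)*(-961/15))*34 = (3*(-961/15))*34 = -961/5*34 = -32674/5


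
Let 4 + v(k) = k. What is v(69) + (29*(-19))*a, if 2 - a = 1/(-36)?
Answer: -37883/36 ≈ -1052.3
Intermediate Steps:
v(k) = -4 + k
a = 73/36 (a = 2 - 1/(-36) = 2 - 1*(-1/36) = 2 + 1/36 = 73/36 ≈ 2.0278)
v(69) + (29*(-19))*a = (-4 + 69) + (29*(-19))*(73/36) = 65 - 551*73/36 = 65 - 40223/36 = -37883/36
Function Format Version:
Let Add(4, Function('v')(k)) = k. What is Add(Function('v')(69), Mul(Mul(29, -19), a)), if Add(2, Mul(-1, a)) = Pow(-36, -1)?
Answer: Rational(-37883, 36) ≈ -1052.3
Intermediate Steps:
Function('v')(k) = Add(-4, k)
a = Rational(73, 36) (a = Add(2, Mul(-1, Pow(-36, -1))) = Add(2, Mul(-1, Rational(-1, 36))) = Add(2, Rational(1, 36)) = Rational(73, 36) ≈ 2.0278)
Add(Function('v')(69), Mul(Mul(29, -19), a)) = Add(Add(-4, 69), Mul(Mul(29, -19), Rational(73, 36))) = Add(65, Mul(-551, Rational(73, 36))) = Add(65, Rational(-40223, 36)) = Rational(-37883, 36)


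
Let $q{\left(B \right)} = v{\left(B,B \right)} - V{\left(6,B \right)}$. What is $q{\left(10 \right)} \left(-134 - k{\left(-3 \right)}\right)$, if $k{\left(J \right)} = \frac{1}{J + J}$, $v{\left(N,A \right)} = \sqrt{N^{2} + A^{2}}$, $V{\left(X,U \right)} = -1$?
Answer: $- \frac{803}{6} - \frac{4015 \sqrt{2}}{3} \approx -2026.5$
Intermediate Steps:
$v{\left(N,A \right)} = \sqrt{A^{2} + N^{2}}$
$k{\left(J \right)} = \frac{1}{2 J}$
$q{\left(B \right)} = 1 + \sqrt{2} \sqrt{B^{2}}$ ($q{\left(B \right)} = \sqrt{B^{2} + B^{2}} - -1 = \sqrt{2 B^{2}} + 1 = \sqrt{2} \sqrt{B^{2}} + 1 = 1 + \sqrt{2} \sqrt{B^{2}}$)
$q{\left(10 \right)} \left(-134 - k{\left(-3 \right)}\right) = \left(1 + \sqrt{2} \sqrt{10^{2}}\right) \left(-134 - \frac{1}{2 \left(-3\right)}\right) = \left(1 + \sqrt{2} \sqrt{100}\right) \left(-134 - \frac{1}{2} \left(- \frac{1}{3}\right)\right) = \left(1 + \sqrt{2} \cdot 10\right) \left(-134 - - \frac{1}{6}\right) = \left(1 + 10 \sqrt{2}\right) \left(-134 + \frac{1}{6}\right) = \left(1 + 10 \sqrt{2}\right) \left(- \frac{803}{6}\right) = - \frac{803}{6} - \frac{4015 \sqrt{2}}{3}$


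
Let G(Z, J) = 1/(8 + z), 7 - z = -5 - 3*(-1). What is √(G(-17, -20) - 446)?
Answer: 19*I*√357/17 ≈ 21.117*I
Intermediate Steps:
z = 9 (z = 7 - (-5 - 3*(-1)) = 7 - (-5 + 3) = 7 - 1*(-2) = 7 + 2 = 9)
G(Z, J) = 1/17 (G(Z, J) = 1/(8 + 9) = 1/17)
√(G(-17, -20) - 446) = √(1/17 - 446) = √(-7581/17) = 19*I*√357/17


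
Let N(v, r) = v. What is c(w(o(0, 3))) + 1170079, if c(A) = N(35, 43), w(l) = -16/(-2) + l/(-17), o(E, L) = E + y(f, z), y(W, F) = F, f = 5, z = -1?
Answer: 1170114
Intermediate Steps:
o(E, L) = -1 + E (o(E, L) = E - 1 = -1 + E)
w(l) = 8 - l/17 (w(l) = -16*(-½) + l*(-1/17) = 8 - l/17)
c(A) = 35
c(w(o(0, 3))) + 1170079 = 35 + 1170079 = 1170114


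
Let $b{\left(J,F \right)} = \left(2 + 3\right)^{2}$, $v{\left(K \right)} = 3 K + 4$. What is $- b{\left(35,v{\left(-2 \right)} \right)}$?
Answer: $-25$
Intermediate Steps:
$v{\left(K \right)} = 4 + 3 K$
$b{\left(J,F \right)} = 25$ ($b{\left(J,F \right)} = 5^{2} = 25$)
$- b{\left(35,v{\left(-2 \right)} \right)} = \left(-1\right) 25 = -25$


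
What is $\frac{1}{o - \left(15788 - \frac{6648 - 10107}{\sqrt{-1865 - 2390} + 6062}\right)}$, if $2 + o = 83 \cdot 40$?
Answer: $\frac{- \sqrt{4255} + 6062 i}{- 75596599 i + 12470 \sqrt{4255}} \approx -8.0189 \cdot 10^{-5} - 3.9477 \cdot 10^{-11} i$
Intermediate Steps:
$o = 3318$ ($o = -2 + 83 \cdot 40 = -2 + 3320 = 3318$)
$\frac{1}{o - \left(15788 - \frac{6648 - 10107}{\sqrt{-1865 - 2390} + 6062}\right)} = \frac{1}{3318 - \left(15788 - \frac{6648 - 10107}{\sqrt{-1865 - 2390} + 6062}\right)} = \frac{1}{3318 - \left(15788 + \frac{3459}{\sqrt{-4255} + 6062}\right)} = \frac{1}{3318 - \left(15788 + \frac{3459}{i \sqrt{4255} + 6062}\right)} = \frac{1}{3318 - \left(15788 + \frac{3459}{6062 + i \sqrt{4255}}\right)} = \frac{1}{-12470 - \frac{3459}{6062 + i \sqrt{4255}}}$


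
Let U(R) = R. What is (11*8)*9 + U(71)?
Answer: 863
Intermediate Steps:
(11*8)*9 + U(71) = (11*8)*9 + 71 = 88*9 + 71 = 792 + 71 = 863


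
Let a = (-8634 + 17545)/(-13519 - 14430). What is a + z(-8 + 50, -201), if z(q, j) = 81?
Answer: 118682/1471 ≈ 80.681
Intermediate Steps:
a = -469/1471 (a = 8911/(-27949) = 8911*(-1/27949) = -469/1471 ≈ -0.31883)
a + z(-8 + 50, -201) = -469/1471 + 81 = 118682/1471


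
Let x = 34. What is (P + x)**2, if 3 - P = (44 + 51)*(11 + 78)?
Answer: 70862724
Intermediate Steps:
P = -8452 (P = 3 - (44 + 51)*(11 + 78) = 3 - 95*89 = 3 - 1*8455 = 3 - 8455 = -8452)
(P + x)**2 = (-8452 + 34)**2 = (-8418)**2 = 70862724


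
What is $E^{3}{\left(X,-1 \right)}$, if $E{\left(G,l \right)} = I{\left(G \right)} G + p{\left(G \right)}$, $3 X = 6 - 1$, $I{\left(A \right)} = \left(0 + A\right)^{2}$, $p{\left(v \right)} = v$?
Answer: $\frac{4913000}{19683} \approx 249.61$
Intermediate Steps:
$I{\left(A \right)} = A^{2}$
$X = \frac{5}{3}$ ($X = \frac{6 - 1}{3} = \frac{1}{3} \cdot 5 = \frac{5}{3} \approx 1.6667$)
$E{\left(G,l \right)} = G + G^{3}$ ($E{\left(G,l \right)} = G^{2} G + G = G^{3} + G = G + G^{3}$)
$E^{3}{\left(X,-1 \right)} = \left(\frac{5}{3} + \left(\frac{5}{3}\right)^{3}\right)^{3} = \left(\frac{5}{3} + \frac{125}{27}\right)^{3} = \left(\frac{170}{27}\right)^{3} = \frac{4913000}{19683}$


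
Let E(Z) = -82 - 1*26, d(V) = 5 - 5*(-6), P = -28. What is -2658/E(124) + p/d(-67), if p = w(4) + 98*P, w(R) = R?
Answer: -6763/126 ≈ -53.675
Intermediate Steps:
d(V) = 35 (d(V) = 5 + 30 = 35)
E(Z) = -108 (E(Z) = -82 - 26 = -108)
p = -2740 (p = 4 + 98*(-28) = 4 - 2744 = -2740)
-2658/E(124) + p/d(-67) = -2658/(-108) - 2740/35 = -2658*(-1/108) - 2740*1/35 = 443/18 - 548/7 = -6763/126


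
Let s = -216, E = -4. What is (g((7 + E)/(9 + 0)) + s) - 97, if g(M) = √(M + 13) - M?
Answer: -940/3 + 2*√30/3 ≈ -309.68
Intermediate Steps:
g(M) = √(13 + M) - M
(g((7 + E)/(9 + 0)) + s) - 97 = ((√(13 + (7 - 4)/(9 + 0)) - (7 - 4)/(9 + 0)) - 216) - 97 = ((√(13 + 3/9) - 3/9) - 216) - 97 = ((√(13 + 3*(⅑)) - 3/9) - 216) - 97 = ((√(13 + ⅓) - 1*⅓) - 216) - 97 = ((√(40/3) - ⅓) - 216) - 97 = ((2*√30/3 - ⅓) - 216) - 97 = ((-⅓ + 2*√30/3) - 216) - 97 = (-649/3 + 2*√30/3) - 97 = -940/3 + 2*√30/3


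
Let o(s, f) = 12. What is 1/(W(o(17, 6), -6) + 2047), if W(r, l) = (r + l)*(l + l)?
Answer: 1/1975 ≈ 0.00050633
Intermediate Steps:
W(r, l) = 2*l*(l + r) (W(r, l) = (l + r)*(2*l) = 2*l*(l + r))
1/(W(o(17, 6), -6) + 2047) = 1/(2*(-6)*(-6 + 12) + 2047) = 1/(2*(-6)*6 + 2047) = 1/(-72 + 2047) = 1/1975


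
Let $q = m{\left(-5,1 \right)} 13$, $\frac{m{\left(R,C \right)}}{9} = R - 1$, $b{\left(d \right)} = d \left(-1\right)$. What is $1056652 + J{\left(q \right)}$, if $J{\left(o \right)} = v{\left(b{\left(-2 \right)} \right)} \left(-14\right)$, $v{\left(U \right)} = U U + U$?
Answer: $1056568$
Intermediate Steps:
$b{\left(d \right)} = - d$
$v{\left(U \right)} = U + U^{2}$ ($v{\left(U \right)} = U^{2} + U = U + U^{2}$)
$m{\left(R,C \right)} = -9 + 9 R$ ($m{\left(R,C \right)} = 9 \left(R - 1\right) = 9 \left(-1 + R\right) = -9 + 9 R$)
$q = -702$ ($q = \left(-9 + 9 \left(-5\right)\right) 13 = \left(-9 - 45\right) 13 = \left(-54\right) 13 = -702$)
$J{\left(o \right)} = -84$ ($J{\left(o \right)} = \left(-1\right) \left(-2\right) \left(1 - -2\right) \left(-14\right) = 2 \left(1 + 2\right) \left(-14\right) = 2 \cdot 3 \left(-14\right) = 6 \left(-14\right) = -84$)
$1056652 + J{\left(q \right)} = 1056652 - 84 = 1056568$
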